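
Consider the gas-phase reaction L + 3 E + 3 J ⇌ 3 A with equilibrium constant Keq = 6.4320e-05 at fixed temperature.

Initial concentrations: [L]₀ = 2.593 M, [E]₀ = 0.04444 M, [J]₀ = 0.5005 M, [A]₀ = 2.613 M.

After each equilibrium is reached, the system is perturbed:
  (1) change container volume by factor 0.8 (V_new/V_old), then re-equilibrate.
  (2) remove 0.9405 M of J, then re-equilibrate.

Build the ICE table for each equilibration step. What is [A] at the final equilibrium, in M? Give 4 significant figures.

Q₀ = 6.2529e+05 vs Keq = 6.4320e-05 ⇒ Q>K, reverse
Step 1:
                    L           E           J           A
  I             2.593     0.04444      0.5005       2.613
  C            0.7462       2.239       2.239      -2.239
  E             3.339       2.283       2.739      0.3745
  solve Keq expr → x = -0.7462; check Q = 6.4320e-05
Then change container volume by factor 0.8 (V_new/V_old).
Step 2:
                    L           E           J           A
  I             4.174       2.854       3.424      0.4681
  C          -0.03826     -0.1148     -0.1148      0.1148
  E             4.136       2.739       3.309      0.5829
  solve Keq expr → x = 0.03826; check Q = 6.4320e-05
Then remove 0.9405 M of J.
Step 3:
                    L           E           J           A
  I             4.136       2.739       2.368      0.5829
  C           0.04095      0.1228      0.1228     -0.1228
  E             4.177       2.862       2.491        0.46
  solve Keq expr → x = -0.04095; check Q = 6.4320e-05

[A]_eq = 0.46 M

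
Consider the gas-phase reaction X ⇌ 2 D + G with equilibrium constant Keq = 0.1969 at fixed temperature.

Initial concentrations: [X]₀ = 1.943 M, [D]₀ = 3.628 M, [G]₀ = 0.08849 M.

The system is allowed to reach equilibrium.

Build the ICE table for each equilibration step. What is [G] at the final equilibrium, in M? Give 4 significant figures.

[G]_eq = 0.03187 M

Q₀ = 0.5995 vs Keq = 0.1969 ⇒ Q>K, reverse
Step 1:
                  X         D         G
  I           1.943     3.628   0.08849
  C         0.05662   -0.1132  -0.05662
  E               2     3.515   0.03187
  solve Keq expr → x = -0.05662; check Q = 0.1969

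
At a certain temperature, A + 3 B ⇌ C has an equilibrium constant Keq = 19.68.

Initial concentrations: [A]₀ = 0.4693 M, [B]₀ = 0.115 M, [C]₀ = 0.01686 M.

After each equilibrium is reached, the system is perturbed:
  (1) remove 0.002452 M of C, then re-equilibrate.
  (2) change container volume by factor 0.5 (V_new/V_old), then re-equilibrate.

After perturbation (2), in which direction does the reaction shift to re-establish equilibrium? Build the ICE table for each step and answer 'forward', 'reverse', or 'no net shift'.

Q₀ = 23.62 vs Keq = 19.68 ⇒ Q>K, reverse
Step 1:
                   A          B          C
  init        0.4693      0.115    0.01686
  Δ         0.001297    0.00389  -0.001297
  eq          0.4706     0.1189    0.01556
  solve Keq expr → x = -0.001297; check Q = 19.68
Then remove 0.002452 M of C.
Step 2:
                   A          B          C
  init        0.4706     0.1189    0.01311
  Δ        -0.001127  -0.003382   0.001127
  eq          0.4695     0.1155    0.01424
  solve Keq expr → x = 0.001127; check Q = 19.68
Then change container volume by factor 0.5 (V_new/V_old).
Step 3:
                   A          B          C
  init        0.9389      0.231    0.02848
  Δ         -0.02811   -0.08432    0.02811
  eq          0.9108     0.1467    0.05658
  solve Keq expr → x = 0.02811; check Q = 19.68

Direction: forward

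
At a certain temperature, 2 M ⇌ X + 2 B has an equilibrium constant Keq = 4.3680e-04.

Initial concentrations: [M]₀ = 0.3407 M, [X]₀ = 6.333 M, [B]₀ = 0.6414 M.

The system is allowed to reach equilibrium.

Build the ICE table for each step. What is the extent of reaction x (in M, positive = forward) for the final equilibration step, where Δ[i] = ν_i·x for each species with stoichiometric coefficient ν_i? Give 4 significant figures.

x = -0.3166 M

Q₀ = 22.45 vs Keq = 4.3680e-04 ⇒ Q>K, reverse
Step 1:
                  M         X         B
  I          0.3407     6.333    0.6414
  C          0.6331   -0.3166   -0.6331
  E          0.9738     6.016  0.008297
  solve Keq expr → x = -0.3166; check Q = 4.3680e-04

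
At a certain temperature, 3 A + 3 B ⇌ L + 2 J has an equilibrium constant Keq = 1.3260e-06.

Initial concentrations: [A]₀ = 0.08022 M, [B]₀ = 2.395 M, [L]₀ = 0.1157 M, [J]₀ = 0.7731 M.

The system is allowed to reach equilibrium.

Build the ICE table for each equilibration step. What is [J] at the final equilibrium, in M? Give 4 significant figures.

[J]_eq = 0.5417 M

Q₀ = 9.751 vs Keq = 1.3260e-06 ⇒ Q>K, reverse
Step 1:
                    A           B           L           J
  init        0.08022       2.395      0.1157      0.7731
  Δ            0.3471      0.3471     -0.1157     -0.2314
  eq           0.4273       2.742  7.2683e-06      0.5417
  solve Keq expr → x = -0.1157; check Q = 1.3260e-06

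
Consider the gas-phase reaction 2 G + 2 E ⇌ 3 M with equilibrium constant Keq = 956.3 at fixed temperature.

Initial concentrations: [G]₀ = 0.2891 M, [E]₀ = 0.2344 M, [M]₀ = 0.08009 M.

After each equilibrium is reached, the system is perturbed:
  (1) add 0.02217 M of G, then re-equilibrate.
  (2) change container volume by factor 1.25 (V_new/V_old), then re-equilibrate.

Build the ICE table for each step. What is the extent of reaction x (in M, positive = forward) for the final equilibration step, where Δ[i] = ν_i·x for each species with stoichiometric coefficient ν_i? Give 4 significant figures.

x = -0.001372 M

Q₀ = 0.1119 vs Keq = 956.3 ⇒ Q<K, forward
Step 1:
                  G         E         M
  I          0.2891    0.2344   0.08009
  C         -0.1764   -0.1764    0.2645
  E          0.1127   0.05803    0.3446
  solve Keq expr → x = 0.08818; check Q = 956.3
Then add 0.02217 M of G.
Step 2:
                  G         E         M
  I          0.1349   0.05803    0.3446
  C       -0.005586 -0.005586  0.008379
  E          0.1293   0.05245     0.353
  solve Keq expr → x = 0.002793; check Q = 956.3
Then change container volume by factor 1.25 (V_new/V_old).
Step 3:
                  G         E         M
  I          0.1035   0.04196    0.2824
  C        0.002745  0.002745 -0.004117
  E          0.1062    0.0447    0.2783
  solve Keq expr → x = -0.001372; check Q = 956.3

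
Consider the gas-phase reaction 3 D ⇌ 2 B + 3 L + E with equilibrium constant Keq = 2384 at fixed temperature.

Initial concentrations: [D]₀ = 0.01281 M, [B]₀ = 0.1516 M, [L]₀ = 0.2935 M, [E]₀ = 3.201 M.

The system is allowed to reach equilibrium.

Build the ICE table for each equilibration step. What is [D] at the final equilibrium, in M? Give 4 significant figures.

[D]_eq = 0.009406 M

Q₀ = 884.8 vs Keq = 2384 ⇒ Q<K, forward
Step 1:
                   D          B          L          E
  I          0.01281     0.1516     0.2935      3.201
  C        -0.003404   0.002269   0.003404   0.001135
  E         0.009406     0.1539     0.2969      3.202
  solve Keq expr → x = 0.001135; check Q = 2384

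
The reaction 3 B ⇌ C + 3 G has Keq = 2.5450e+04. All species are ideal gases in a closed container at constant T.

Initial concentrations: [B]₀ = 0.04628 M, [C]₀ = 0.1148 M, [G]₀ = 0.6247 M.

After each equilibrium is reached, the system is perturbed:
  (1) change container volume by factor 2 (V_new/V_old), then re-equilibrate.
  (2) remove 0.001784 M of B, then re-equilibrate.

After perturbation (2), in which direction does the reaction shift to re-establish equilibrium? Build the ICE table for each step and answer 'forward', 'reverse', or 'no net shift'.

Direction: reverse

Q₀ = 282.3 vs Keq = 2.5450e+04 ⇒ Q<K, forward
Step 1:
                  B         C         G
  Initial   0.04628    0.1148    0.6247
  Change   -0.03502   0.01167   0.03502
  Equil     0.01126    0.1265    0.6597
  solve Keq expr → x = 0.01167; check Q = 2.5450e+04
Then change container volume by factor 2 (V_new/V_old).
Step 2:
                  B         C         G
  Initial  0.005629   0.06324    0.3299
  Change  -0.001137 3.7898e-04  0.001137
  Equil    0.004492   0.06362     0.331
  solve Keq expr → x = 3.7898e-04; check Q = 2.5450e+04
Then remove 0.001784 M of B.
Step 3:
                  B         C         G
  Initial  0.002708   0.06362     0.331
  Change   0.001747 -5.8221e-04 -0.001747
  Equil    0.004455   0.06303    0.3293
  solve Keq expr → x = -5.8221e-04; check Q = 2.5450e+04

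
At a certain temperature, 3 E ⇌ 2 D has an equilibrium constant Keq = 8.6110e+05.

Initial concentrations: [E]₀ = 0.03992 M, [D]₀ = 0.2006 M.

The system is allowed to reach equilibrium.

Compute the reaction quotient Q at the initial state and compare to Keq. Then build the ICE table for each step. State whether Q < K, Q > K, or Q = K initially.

Q₀ = 632.5; Q < K (proceeds forward)

Q₀ = 632.5 vs Keq = 8.6110e+05 ⇒ Q<K, forward
Step 1:
                    E           D
  I           0.03992      0.2006
  C          -0.03604     0.02402
  E          0.003884      0.2246
  solve Keq expr → x = 0.01201; check Q = 8.6110e+05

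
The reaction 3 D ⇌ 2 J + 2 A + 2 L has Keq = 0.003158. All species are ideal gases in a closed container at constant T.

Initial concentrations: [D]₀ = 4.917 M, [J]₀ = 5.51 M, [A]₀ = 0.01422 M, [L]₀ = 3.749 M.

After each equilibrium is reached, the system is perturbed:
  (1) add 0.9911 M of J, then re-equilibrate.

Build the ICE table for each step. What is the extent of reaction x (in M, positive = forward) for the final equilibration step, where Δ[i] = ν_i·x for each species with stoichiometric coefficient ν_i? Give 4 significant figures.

Q₀ = 7.2583e-04 vs Keq = 0.003158 ⇒ Q<K, forward
Step 1:
                  D         J         A         L
  Initial     4.917      5.51   0.01422     3.749
  Change   -0.02256   0.01504   0.01504   0.01504
  Equil       4.894     5.525   0.02926     3.764
  solve Keq expr → x = 0.00752; check Q = 0.003158
Then add 0.9911 M of J.
Step 2:
                  D         J         A         L
  Initial     4.894     6.516   0.02926     3.764
  Change   0.006533 -0.004355 -0.004355 -0.004355
  Equil       4.901     6.512    0.0249      3.76
  solve Keq expr → x = -0.002178; check Q = 0.003158

x = -0.002178 M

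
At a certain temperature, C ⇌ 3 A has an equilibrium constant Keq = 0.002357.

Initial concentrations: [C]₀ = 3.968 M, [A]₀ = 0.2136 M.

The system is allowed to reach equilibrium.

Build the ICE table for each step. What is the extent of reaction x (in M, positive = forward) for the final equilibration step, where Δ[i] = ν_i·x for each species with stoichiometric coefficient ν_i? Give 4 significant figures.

Q₀ = 0.002456 vs Keq = 0.002357 ⇒ Q>K, reverse
Step 1:
                    C           A
  init          3.968      0.2136
  Δ        9.6434e-04   -0.002893
  eq            3.969      0.2107
  solve Keq expr → x = -9.6434e-04; check Q = 0.002357

x = -9.6434e-04 M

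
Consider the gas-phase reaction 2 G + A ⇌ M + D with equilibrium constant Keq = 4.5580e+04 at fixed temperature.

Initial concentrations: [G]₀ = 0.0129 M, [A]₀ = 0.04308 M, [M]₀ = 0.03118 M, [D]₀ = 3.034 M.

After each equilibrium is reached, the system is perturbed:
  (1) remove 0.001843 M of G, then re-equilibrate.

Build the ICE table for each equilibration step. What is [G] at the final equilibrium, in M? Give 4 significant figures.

[G]_eq = 0.007309 M

Q₀ = 1.3196e+04 vs Keq = 4.5580e+04 ⇒ Q<K, forward
Step 1:
                    G           A           M           D
  Initial      0.0129     0.04308     0.03118       3.034
  Change    -0.005421   -0.002711    0.002711    0.002711
  Equil      0.007479     0.04037     0.03389       3.037
  solve Keq expr → x = 0.002711; check Q = 4.5580e+04
Then remove 0.001843 M of G.
Step 2:
                    G           A           M           D
  Initial    0.005636     0.04037     0.03389       3.037
  Change     0.001674  8.3685e-04 -8.3685e-04 -8.3685e-04
  Equil      0.007309     0.04121     0.03305       3.036
  solve Keq expr → x = -8.3685e-04; check Q = 4.5580e+04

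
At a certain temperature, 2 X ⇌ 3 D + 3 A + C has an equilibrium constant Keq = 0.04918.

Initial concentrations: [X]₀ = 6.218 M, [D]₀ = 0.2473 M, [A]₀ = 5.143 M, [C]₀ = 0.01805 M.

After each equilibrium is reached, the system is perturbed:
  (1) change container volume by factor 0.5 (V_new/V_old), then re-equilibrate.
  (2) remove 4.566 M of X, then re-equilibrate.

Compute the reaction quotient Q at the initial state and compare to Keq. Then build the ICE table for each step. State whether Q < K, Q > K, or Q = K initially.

Q₀ = 9.6050e-04 vs Keq = 0.04918 ⇒ Q<K, forward
Step 1:
                   X          D          A          C
  init         6.218     0.2473      5.143    0.01805
  Δ          -0.1613     0.2419     0.2419    0.08064
  eq           6.057     0.4892      5.385    0.09869
  solve Keq expr → x = 0.08064; check Q = 0.04918
Then change container volume by factor 0.5 (V_new/V_old).
Step 2:
                   X          D          A          C
  init         12.11     0.9784      10.77     0.1974
  Δ           0.3007     -0.451     -0.451    -0.1503
  eq           12.41     0.5274      10.32    0.04703
  solve Keq expr → x = -0.1503; check Q = 0.04918
Then remove 4.566 M of X.
Step 3:
                   X          D          A          C
  init         7.848     0.5274      10.32    0.04703
  Δ          0.03907    -0.0586    -0.0586   -0.01953
  eq           7.887     0.4688      10.26    0.02749
  solve Keq expr → x = -0.01953; check Q = 0.04918

Q₀ = 9.6050e-04; Q < K (proceeds forward)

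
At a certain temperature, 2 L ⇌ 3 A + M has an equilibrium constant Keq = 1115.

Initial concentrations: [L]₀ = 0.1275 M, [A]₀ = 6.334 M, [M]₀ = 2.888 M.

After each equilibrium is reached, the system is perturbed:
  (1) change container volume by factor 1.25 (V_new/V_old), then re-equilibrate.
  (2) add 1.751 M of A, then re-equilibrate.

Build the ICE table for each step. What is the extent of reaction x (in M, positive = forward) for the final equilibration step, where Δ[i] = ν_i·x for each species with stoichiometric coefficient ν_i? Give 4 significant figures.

Q₀ = 4.5145e+04 vs Keq = 1115 ⇒ Q>K, reverse
Step 1:
                  L         A         M
  init       0.1275     6.334     2.888
  Δ          0.5109   -0.7663   -0.2554
  eq         0.6384     5.568     2.633
  solve Keq expr → x = -0.2554; check Q = 1115
Then change container volume by factor 1.25 (V_new/V_old).
Step 2:
                  L         A         M
  init       0.5107     4.454     2.106
  Δ        -0.08119    0.1218   0.04059
  eq         0.4295     4.576     2.147
  solve Keq expr → x = 0.04059; check Q = 1115
Then add 1.751 M of A.
Step 3:
                  L         A         M
  init       0.4295     6.327     2.147
  Δ          0.2034    -0.305   -0.1017
  eq         0.6329     6.022     2.045
  solve Keq expr → x = -0.1017; check Q = 1115

x = -0.1017 M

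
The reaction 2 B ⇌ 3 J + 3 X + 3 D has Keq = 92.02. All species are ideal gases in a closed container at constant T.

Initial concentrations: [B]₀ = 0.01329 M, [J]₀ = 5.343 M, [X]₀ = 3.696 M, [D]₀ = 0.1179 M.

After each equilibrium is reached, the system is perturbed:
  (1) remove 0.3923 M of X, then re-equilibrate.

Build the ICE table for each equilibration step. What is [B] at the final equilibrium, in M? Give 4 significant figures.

Q₀ = 7.1457e+04 vs Keq = 92.02 ⇒ Q>K, reverse
Step 1:
                   B          J          X          D
  I          0.01329      5.343      3.696     0.1179
  C          0.05277   -0.07915   -0.07915   -0.07915
  E          0.06606      5.264      3.617    0.03875
  solve Keq expr → x = -0.02638; check Q = 92.02
Then remove 0.3923 M of X.
Step 2:
                   B          J          X          D
  I          0.06606      5.264      3.225    0.03875
  C        -0.002389   0.003584   0.003584   0.003584
  E          0.06367      5.267      3.228    0.04233
  solve Keq expr → x = 0.001195; check Q = 92.02

[B]_eq = 0.06367 M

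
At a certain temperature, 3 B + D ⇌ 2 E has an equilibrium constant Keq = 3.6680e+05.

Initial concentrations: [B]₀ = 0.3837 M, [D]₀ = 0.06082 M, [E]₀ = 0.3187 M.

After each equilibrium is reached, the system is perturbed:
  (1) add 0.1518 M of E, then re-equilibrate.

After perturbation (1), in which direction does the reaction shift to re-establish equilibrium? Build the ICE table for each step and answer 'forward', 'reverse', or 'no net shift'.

Direction: reverse

Q₀ = 29.56 vs Keq = 3.6680e+05 ⇒ Q<K, forward
Step 1:
                  B         D         E
  init       0.3837   0.06082    0.3187
  Δ         -0.1823  -0.06076    0.1215
  eq         0.2014 6.4639e-05    0.4402
  solve Keq expr → x = 0.06076; check Q = 3.6680e+05
Then add 0.1518 M of E.
Step 2:
                  B         D         E
  init       0.2014 6.4639e-05     0.592
  Δ       1.5586e-04 5.1954e-05 -1.0391e-04
  eq         0.2016 1.1659e-04    0.5919
  solve Keq expr → x = -5.1954e-05; check Q = 3.6680e+05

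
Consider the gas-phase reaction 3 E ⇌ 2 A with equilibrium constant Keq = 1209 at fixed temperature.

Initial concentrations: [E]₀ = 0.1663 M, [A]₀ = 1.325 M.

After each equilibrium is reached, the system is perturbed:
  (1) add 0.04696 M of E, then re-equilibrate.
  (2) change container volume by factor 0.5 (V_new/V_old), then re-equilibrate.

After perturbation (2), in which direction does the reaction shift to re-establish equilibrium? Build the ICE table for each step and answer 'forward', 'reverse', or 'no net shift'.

Direction: forward

Q₀ = 381.7 vs Keq = 1209 ⇒ Q<K, forward
Step 1:
                  E         A
  Initial    0.1663     1.325
  Change   -0.05113   0.03408
  Equil      0.1152     1.359
  solve Keq expr → x = 0.01704; check Q = 1209
Then add 0.04696 M of E.
Step 2:
                  E         A
  Initial    0.1621     1.359
  Change   -0.04526   0.03017
  Equil      0.1169     1.389
  solve Keq expr → x = 0.01509; check Q = 1209
Then change container volume by factor 0.5 (V_new/V_old).
Step 3:
                  E         A
  Initial    0.2337     2.779
  Change   -0.04683   0.03122
  Equil      0.1869      2.81
  solve Keq expr → x = 0.01561; check Q = 1209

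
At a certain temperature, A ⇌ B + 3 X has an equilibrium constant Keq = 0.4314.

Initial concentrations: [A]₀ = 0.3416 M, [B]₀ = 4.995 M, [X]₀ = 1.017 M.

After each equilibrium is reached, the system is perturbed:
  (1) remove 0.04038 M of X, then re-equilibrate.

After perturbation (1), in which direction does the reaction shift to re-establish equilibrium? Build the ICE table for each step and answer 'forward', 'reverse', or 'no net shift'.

Direction: forward

Q₀ = 15.38 vs Keq = 0.4314 ⇒ Q>K, reverse
Step 1:
                  A         B         X
  I          0.3416     4.995     1.017
  C          0.2159   -0.2159   -0.6478
  E          0.5575     4.779    0.3692
  solve Keq expr → x = -0.2159; check Q = 0.4314
Then remove 0.04038 M of X.
Step 2:
                  A         B         X
  I          0.5575     4.779    0.3288
  C        -0.01243   0.01243    0.0373
  E          0.5451     4.792    0.3661
  solve Keq expr → x = 0.01243; check Q = 0.4314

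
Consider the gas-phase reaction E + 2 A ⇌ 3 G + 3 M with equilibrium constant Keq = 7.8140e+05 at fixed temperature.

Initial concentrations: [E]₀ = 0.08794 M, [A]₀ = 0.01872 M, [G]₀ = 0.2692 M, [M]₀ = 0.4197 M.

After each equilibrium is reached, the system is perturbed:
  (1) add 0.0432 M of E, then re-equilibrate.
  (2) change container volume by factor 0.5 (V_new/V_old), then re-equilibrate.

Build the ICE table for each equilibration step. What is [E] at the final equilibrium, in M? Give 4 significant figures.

Q₀ = 46.8 vs Keq = 7.8140e+05 ⇒ Q<K, forward
Step 1:
                    E           A           G           M
  I           0.08794     0.01872      0.2692      0.4197
  C         -0.009262    -0.01852     0.02779     0.02779
  E           0.07868  1.9540e-04       0.297      0.4475
  solve Keq expr → x = 0.009262; check Q = 7.8140e+05
Then add 0.0432 M of E.
Step 2:
                    E           A           G           M
  I            0.1219  1.9540e-04       0.297      0.4475
  C       -1.9158e-05 -3.8315e-05  5.7473e-05  5.7473e-05
  E            0.1219  1.5708e-04       0.297      0.4475
  solve Keq expr → x = 1.9158e-05; check Q = 7.8140e+05
Then change container volume by factor 0.5 (V_new/V_old).
Step 3:
                    E           A           G           M
  I            0.2437  3.1416e-04      0.5941      0.8951
  C        2.8535e-04  5.7071e-04 -8.5606e-04 -8.5606e-04
  E             0.244  8.8487e-04      0.5932      0.8942
  solve Keq expr → x = -2.8535e-04; check Q = 7.8140e+05

[E]_eq = 0.244 M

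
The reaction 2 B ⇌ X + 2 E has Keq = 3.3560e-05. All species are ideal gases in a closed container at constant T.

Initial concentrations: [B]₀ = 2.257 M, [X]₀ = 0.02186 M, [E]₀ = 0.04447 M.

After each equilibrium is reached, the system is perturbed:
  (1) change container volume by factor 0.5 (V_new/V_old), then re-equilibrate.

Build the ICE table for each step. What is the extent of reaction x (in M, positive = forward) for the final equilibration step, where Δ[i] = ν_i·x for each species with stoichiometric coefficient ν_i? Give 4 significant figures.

Q₀ = 8.4864e-06 vs Keq = 3.3560e-05 ⇒ Q<K, forward
Step 1:
                  B         X         E
  Initial     2.257   0.02186   0.04447
  Change   -0.02519   0.01259   0.02519
  Equil       2.232   0.03445   0.06966
  solve Keq expr → x = 0.01259; check Q = 3.3560e-05
Then change container volume by factor 0.5 (V_new/V_old).
Step 2:
                  B         X         E
  Initial     4.464   0.06891    0.1393
  Change    0.02817  -0.01409  -0.02817
  Equil       4.492   0.05482    0.1111
  solve Keq expr → x = -0.01409; check Q = 3.3560e-05

x = -0.01409 M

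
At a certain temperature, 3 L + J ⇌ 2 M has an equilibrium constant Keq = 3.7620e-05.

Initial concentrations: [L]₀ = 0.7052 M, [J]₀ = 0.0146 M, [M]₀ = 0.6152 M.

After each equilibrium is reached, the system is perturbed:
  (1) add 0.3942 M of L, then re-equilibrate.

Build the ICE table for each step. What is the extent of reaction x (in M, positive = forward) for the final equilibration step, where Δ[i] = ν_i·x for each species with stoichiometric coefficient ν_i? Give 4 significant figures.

Q₀ = 73.92 vs Keq = 3.7620e-05 ⇒ Q>K, reverse
Step 1:
                  L         J         M
  Initial    0.7052    0.0146    0.6152
  Change     0.9121     0.304   -0.6081
  Equil       1.617    0.3186  0.007121
  solve Keq expr → x = -0.304; check Q = 3.7620e-05
Then add 0.3942 M of L.
Step 2:
                  L         J         M
  Initial     2.012    0.3186  0.007121
  Change  -0.004058 -0.001353  0.002705
  Equil       2.007    0.3173  0.009827
  solve Keq expr → x = 0.001353; check Q = 3.7620e-05

x = 0.001353 M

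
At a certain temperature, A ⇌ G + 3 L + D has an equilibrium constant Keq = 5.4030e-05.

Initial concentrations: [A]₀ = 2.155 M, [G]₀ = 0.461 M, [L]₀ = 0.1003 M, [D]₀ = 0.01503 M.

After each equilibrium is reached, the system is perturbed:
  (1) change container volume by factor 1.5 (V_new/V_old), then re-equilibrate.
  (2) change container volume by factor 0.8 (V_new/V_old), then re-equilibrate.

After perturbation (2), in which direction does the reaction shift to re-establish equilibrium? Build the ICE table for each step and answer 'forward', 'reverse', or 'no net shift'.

Direction: reverse

Q₀ = 3.2443e-06 vs Keq = 5.4030e-05 ⇒ Q<K, forward
Step 1:
                  A         G         L         D
  init        2.155     0.461    0.1003   0.01503
  Δ         -0.0262    0.0262    0.0786    0.0262
  eq          2.129    0.4872    0.1789   0.04123
  solve Keq expr → x = 0.0262; check Q = 5.4030e-05
Then change container volume by factor 1.5 (V_new/V_old).
Step 2:
                  A         G         L         D
  init        1.419    0.3248    0.1193   0.02749
  Δ        -0.01712   0.01712   0.05135   0.01712
  eq          1.402    0.3419    0.1706    0.0446
  solve Keq expr → x = 0.01712; check Q = 5.4030e-05
Then change container volume by factor 0.8 (V_new/V_old).
Step 3:
                  A         G         L         D
  init        1.753    0.4274    0.2133   0.05576
  Δ         0.01278  -0.01278  -0.03834  -0.01278
  eq          1.765    0.4146    0.1749   0.04297
  solve Keq expr → x = -0.01278; check Q = 5.4030e-05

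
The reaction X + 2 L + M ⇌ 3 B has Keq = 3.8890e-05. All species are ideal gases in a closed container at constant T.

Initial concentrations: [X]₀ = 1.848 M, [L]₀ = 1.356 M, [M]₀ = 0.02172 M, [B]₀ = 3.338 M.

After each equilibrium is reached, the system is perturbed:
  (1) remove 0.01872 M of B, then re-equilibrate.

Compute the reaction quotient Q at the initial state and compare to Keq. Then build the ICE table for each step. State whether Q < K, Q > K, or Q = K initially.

Q₀ = 503.9; Q > K (proceeds reverse)

Q₀ = 503.9 vs Keq = 3.8890e-05 ⇒ Q>K, reverse
Step 1:
                    X           L           M           B
  I             1.848       1.356     0.02172       3.338
  C             1.074       2.149       1.074      -3.223
  E             2.922       3.505       1.096      0.1152
  solve Keq expr → x = -1.074; check Q = 3.8890e-05
Then remove 0.01872 M of B.
Step 2:
                    X           L           M           B
  I             2.922       3.505       1.096      0.0965
  C         -0.006054    -0.01211   -0.006054     0.01816
  E             2.916       3.492        1.09      0.1147
  solve Keq expr → x = 0.006054; check Q = 3.8890e-05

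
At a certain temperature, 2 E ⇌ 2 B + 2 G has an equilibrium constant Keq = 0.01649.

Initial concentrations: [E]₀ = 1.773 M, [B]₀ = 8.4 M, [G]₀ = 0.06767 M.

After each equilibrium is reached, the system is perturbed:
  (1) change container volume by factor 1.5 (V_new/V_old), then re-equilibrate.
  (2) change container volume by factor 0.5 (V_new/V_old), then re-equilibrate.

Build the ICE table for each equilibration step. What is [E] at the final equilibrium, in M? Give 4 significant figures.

Q₀ = 0.1028 vs Keq = 0.01649 ⇒ Q>K, reverse
Step 1:
                  E         B         G
  Initial     1.773       8.4   0.06767
  Change    0.03982  -0.03982  -0.03982
  Equil       1.813      8.36   0.02785
  solve Keq expr → x = -0.01991; check Q = 0.01649
Then change container volume by factor 1.5 (V_new/V_old).
Step 2:
                  E         B         G
  Initial     1.209     5.573   0.01856
  Change  -0.009029  0.009029  0.009029
  Equil         1.2     5.582   0.02759
  solve Keq expr → x = 0.004515; check Q = 0.01649
Then change container volume by factor 0.5 (V_new/V_old).
Step 3:
                  E         B         G
  Initial     2.399     11.16   0.05518
  Change    0.02721  -0.02721  -0.02721
  Equil       2.426     11.14   0.02797
  solve Keq expr → x = -0.01361; check Q = 0.01649

[E]_eq = 2.426 M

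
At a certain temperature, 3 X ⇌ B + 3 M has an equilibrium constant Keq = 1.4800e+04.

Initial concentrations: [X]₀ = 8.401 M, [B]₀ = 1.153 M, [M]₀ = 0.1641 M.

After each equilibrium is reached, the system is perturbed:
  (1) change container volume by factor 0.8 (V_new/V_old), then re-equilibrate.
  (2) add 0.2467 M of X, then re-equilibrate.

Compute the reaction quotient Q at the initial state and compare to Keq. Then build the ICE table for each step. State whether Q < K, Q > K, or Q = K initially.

Q₀ = 8.5933e-06 vs Keq = 1.4800e+04 ⇒ Q<K, forward
Step 1:
                   X          B          M
  Initial      8.401      1.153     0.1641
  Change       -7.89       2.63       7.89
  Equil       0.5111      3.783      8.054
  solve Keq expr → x = 2.63; check Q = 1.4800e+04
Then change container volume by factor 0.8 (V_new/V_old).
Step 2:
                   X          B          M
  Initial     0.6389      4.729      10.07
  Change     0.04549   -0.01516   -0.04549
  Equil       0.6844      4.714      10.02
  solve Keq expr → x = -0.01516; check Q = 1.4800e+04
Then add 0.2467 M of X.
Step 3:
                   X          B          M
  Initial     0.9311      4.714      10.02
  Change     -0.2274    0.07581     0.2274
  Equil       0.7037      4.789      10.25
  solve Keq expr → x = 0.07581; check Q = 1.4800e+04

Q₀ = 8.5933e-06; Q < K (proceeds forward)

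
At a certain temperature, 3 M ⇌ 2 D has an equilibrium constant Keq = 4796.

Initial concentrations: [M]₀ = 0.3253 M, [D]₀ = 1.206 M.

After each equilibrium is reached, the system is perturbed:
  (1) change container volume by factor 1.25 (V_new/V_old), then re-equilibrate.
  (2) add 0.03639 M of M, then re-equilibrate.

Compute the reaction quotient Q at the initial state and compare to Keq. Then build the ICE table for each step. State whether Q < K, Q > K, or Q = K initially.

Q₀ = 42.25; Q < K (proceeds forward)

Q₀ = 42.25 vs Keq = 4796 ⇒ Q<K, forward
Step 1:
                    M           D
  init         0.3253       1.206
  Δ            -0.252       0.168
  eq          0.07329       1.374
  solve Keq expr → x = 0.084; check Q = 4796
Then change container volume by factor 1.25 (V_new/V_old).
Step 2:
                    M           D
  init        0.05863       1.099
  Δ          0.004415   -0.002943
  eq          0.06304       1.096
  solve Keq expr → x = -0.001472; check Q = 4796
Then add 0.03639 M of M.
Step 3:
                    M           D
  init        0.09943       1.096
  Δ          -0.03549     0.02366
  eq          0.06395        1.12
  solve Keq expr → x = 0.01183; check Q = 4796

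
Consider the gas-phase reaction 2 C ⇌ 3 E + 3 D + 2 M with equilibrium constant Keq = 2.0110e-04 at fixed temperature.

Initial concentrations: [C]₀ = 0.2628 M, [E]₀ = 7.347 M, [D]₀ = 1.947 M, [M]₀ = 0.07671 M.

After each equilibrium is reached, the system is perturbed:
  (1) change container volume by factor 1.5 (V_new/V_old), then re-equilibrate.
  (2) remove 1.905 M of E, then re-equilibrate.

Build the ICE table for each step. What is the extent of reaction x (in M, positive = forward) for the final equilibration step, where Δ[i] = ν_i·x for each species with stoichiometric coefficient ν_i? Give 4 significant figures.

Q₀ = 249.4 vs Keq = 2.0110e-04 ⇒ Q>K, reverse
Step 1:
                    C           E           D           M
  Initial      0.2628       7.347       1.947     0.07671
  Change      0.07661     -0.1149     -0.1149    -0.07661
  Equil        0.3394       7.232       1.832  9.9797e-05
  solve Keq expr → x = -0.03831; check Q = 2.0110e-04
Then change container volume by factor 1.5 (V_new/V_old).
Step 2:
                    C           E           D           M
  Initial      0.2263       4.821       1.221  6.6531e-05
  Change  -1.5777e-04  2.3666e-04  2.3666e-04  1.5777e-04
  Equil        0.2261       4.822       1.222  2.2430e-04
  solve Keq expr → x = 7.8887e-05; check Q = 2.0110e-04
Then remove 1.905 M of E.
Step 3:
                    C           E           D           M
  Initial      0.2261       2.917       1.222  2.2430e-04
  Change  -2.5162e-04  3.7743e-04  3.7743e-04  2.5162e-04
  Equil        0.2259       2.917       1.222  4.7593e-04
  solve Keq expr → x = 1.2581e-04; check Q = 2.0110e-04

x = 1.2581e-04 M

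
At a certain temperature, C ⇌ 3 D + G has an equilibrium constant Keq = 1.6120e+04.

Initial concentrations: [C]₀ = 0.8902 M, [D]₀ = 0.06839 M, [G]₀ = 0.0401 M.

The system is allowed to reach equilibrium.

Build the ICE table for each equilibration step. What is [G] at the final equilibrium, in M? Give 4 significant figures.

[G]_eq = 0.9291 M

Q₀ = 1.4409e-05 vs Keq = 1.6120e+04 ⇒ Q<K, forward
Step 1:
                  C         D         G
  Initial    0.8902   0.06839    0.0401
  Change     -0.889     2.667     0.889
  Equil     0.00118     2.735    0.9291
  solve Keq expr → x = 0.889; check Q = 1.6120e+04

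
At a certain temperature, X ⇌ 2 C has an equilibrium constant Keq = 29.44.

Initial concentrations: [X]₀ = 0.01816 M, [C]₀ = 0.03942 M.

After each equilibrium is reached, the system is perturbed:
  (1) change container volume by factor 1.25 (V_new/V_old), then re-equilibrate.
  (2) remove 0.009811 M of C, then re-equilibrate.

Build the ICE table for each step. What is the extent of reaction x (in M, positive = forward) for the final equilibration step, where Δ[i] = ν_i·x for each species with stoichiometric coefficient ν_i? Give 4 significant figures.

Q₀ = 0.08557 vs Keq = 29.44 ⇒ Q<K, forward
Step 1:
                   X          C
  Initial    0.01816    0.03942
  Change    -0.01797    0.03593
  Equil   1.9288e-04    0.07535
  solve Keq expr → x = 0.01797; check Q = 29.44
Then change container volume by factor 1.25 (V_new/V_old).
Step 2:
                   X          C
  Initial 1.5430e-04    0.06028
  Change  -3.0609e-05 6.1219e-05
  Equil   1.2369e-04    0.06034
  solve Keq expr → x = 3.0609e-05; check Q = 29.44
Then remove 0.009811 M of C.
Step 3:
                   X          C
  Initial 1.2369e-04    0.05053
  Change  -3.6698e-05 7.3397e-05
  Equil   8.6993e-05    0.05061
  solve Keq expr → x = 3.6698e-05; check Q = 29.44

x = 3.6698e-05 M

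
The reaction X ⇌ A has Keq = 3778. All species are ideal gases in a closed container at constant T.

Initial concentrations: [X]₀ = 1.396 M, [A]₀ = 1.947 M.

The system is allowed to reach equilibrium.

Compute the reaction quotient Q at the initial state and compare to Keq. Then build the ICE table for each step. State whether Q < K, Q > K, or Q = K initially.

Q₀ = 1.395; Q < K (proceeds forward)

Q₀ = 1.395 vs Keq = 3778 ⇒ Q<K, forward
Step 1:
                   X          A
  init         1.396      1.947
  Δ           -1.395      1.395
  eq      8.8463e-04      3.342
  solve Keq expr → x = 1.395; check Q = 3778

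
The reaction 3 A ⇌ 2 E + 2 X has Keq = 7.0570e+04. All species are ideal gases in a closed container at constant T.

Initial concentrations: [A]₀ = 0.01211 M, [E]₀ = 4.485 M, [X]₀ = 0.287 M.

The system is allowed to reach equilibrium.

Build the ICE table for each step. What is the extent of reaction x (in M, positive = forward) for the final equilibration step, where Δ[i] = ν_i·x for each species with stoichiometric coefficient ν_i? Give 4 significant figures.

Q₀ = 9.3295e+05 vs Keq = 7.0570e+04 ⇒ Q>K, reverse
Step 1:
                  A         E         X
  Initial   0.01211     4.485     0.287
  Change    0.01578  -0.01052  -0.01052
  Equil     0.02789     4.474    0.2765
  solve Keq expr → x = -0.005259; check Q = 7.0570e+04

x = -0.005259 M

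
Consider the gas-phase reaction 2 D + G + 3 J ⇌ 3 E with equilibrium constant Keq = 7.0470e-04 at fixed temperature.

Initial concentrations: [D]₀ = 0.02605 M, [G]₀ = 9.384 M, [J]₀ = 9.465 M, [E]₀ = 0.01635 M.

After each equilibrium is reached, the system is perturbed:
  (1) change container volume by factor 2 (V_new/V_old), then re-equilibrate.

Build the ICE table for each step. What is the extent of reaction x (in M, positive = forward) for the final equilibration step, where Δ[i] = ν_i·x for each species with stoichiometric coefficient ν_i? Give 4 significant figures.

x = -0.001322 M

Q₀ = 8.0945e-07 vs Keq = 7.0470e-04 ⇒ Q<K, forward
Step 1:
                   D          G          J          E
  Initial    0.02605      9.384      9.465    0.01635
  Change     -0.0215   -0.01075   -0.03225    0.03225
  Equil      0.00455      9.373      9.433     0.0486
  solve Keq expr → x = 0.01075; check Q = 7.0470e-04
Then change container volume by factor 2 (V_new/V_old).
Step 2:
                   D          G          J          E
  Initial   0.002275      4.687      4.716     0.0243
  Change    0.002644   0.001322   0.003966  -0.003966
  Equil     0.004919      4.688       4.72    0.02033
  solve Keq expr → x = -0.001322; check Q = 7.0470e-04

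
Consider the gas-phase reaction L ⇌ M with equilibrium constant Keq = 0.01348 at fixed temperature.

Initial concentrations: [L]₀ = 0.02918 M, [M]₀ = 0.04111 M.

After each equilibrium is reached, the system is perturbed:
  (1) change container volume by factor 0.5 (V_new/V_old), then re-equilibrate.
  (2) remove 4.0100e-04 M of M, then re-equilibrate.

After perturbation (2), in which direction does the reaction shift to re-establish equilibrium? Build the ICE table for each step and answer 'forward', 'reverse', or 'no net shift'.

Direction: forward

Q₀ = 1.409 vs Keq = 0.01348 ⇒ Q>K, reverse
Step 1:
                    L           M
  I           0.02918     0.04111
  C           0.04018    -0.04018
  E           0.06936  9.3491e-04
  solve Keq expr → x = -0.04018; check Q = 0.01348
Then change container volume by factor 0.5 (V_new/V_old).
Step 2:
                    L           M
  I            0.1387     0.00187
  C                 0           0
  E            0.1387     0.00187
  solve Keq expr → x = 0; check Q = 0.01348
Then remove 4.0100e-04 M of M.
Step 3:
                    L           M
  I            0.1387    0.001469
  C       -3.9567e-04  3.9567e-04
  E            0.1383    0.001864
  solve Keq expr → x = 3.9567e-04; check Q = 0.01348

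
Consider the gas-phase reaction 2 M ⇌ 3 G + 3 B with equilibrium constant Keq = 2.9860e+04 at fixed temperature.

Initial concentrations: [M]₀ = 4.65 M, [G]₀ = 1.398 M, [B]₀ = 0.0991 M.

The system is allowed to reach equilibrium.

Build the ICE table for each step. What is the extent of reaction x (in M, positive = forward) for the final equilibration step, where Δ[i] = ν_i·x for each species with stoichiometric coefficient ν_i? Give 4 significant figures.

Q₀ = 1.2298e-04 vs Keq = 2.9860e+04 ⇒ Q<K, forward
Step 1:
                    M           G           B
  I              4.65       1.398      0.0991
  C             -3.46        5.19        5.19
  E              1.19       6.588       5.289
  solve Keq expr → x = 1.73; check Q = 2.9860e+04

x = 1.73 M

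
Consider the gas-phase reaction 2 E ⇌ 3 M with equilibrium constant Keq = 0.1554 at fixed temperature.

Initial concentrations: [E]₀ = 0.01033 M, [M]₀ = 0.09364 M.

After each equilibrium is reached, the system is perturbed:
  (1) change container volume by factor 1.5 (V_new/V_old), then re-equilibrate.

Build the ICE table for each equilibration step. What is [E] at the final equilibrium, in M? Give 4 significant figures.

Q₀ = 7.695 vs Keq = 0.1554 ⇒ Q>K, reverse
Step 1:
                   E          M
  init       0.01033    0.09364
  Δ          0.02433   -0.03649
  eq         0.03466    0.05715
  solve Keq expr → x = -0.01216; check Q = 0.1554
Then change container volume by factor 1.5 (V_new/V_old).
Step 2:
                   E          M
  init        0.0231     0.0381
  Δ        -0.001985   0.002978
  eq         0.02112    0.04108
  solve Keq expr → x = 9.9266e-04; check Q = 0.1554

[E]_eq = 0.02112 M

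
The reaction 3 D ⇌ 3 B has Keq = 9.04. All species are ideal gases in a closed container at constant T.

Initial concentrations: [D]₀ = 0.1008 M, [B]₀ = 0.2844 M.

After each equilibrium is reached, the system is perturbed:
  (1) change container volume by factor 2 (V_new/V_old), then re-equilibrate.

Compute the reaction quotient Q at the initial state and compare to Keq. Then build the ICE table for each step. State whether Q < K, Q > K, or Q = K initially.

Q₀ = 22.46 vs Keq = 9.04 ⇒ Q>K, reverse
Step 1:
                   D          B
  I           0.1008     0.2844
  C          0.02414   -0.02414
  E           0.1249     0.2603
  solve Keq expr → x = -0.008046; check Q = 9.04
Then change container volume by factor 2 (V_new/V_old).
Step 2:
                   D          B
  I          0.06247     0.1301
  C                0          0
  E          0.06247     0.1301
  solve Keq expr → x = 0; check Q = 9.04

Q₀ = 22.46; Q > K (proceeds reverse)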